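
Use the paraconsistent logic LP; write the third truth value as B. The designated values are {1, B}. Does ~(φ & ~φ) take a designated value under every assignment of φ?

Every assignment of φ over {1, B, 0} gives a value in {1, B}.
In particular, with φ=B: ~(φ & ~φ) = B.

Yes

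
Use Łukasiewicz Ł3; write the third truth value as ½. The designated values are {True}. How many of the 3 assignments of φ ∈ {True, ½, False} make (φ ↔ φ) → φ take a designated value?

φ=True: True ✓
φ=½: ½ ·
φ=False: False ·

1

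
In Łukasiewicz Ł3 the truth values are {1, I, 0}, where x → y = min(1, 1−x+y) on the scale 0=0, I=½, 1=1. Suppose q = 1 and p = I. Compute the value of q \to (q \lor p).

1

q \lor p = 1 \lor I = 1
q \to (q \lor p) = 1 \to 1 = 1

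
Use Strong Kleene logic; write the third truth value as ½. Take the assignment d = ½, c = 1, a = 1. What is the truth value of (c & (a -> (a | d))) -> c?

1

a | d = 1 | ½ = 1
a -> (a | d) = 1 -> 1 = 1
c & (a -> (a | d)) = 1 & 1 = 1
(c & (a -> (a | d))) -> c = 1 -> 1 = 1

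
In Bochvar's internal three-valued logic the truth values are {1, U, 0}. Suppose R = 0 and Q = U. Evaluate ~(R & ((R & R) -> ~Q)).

R & R = 0 & 0 = 0
~Q = ~U = U
(R & R) -> ~Q = 0 -> U = U  [any arg is the third value ⇒ result is the third value]
R & ((R & R) -> ~Q) = 0 & U = U
~(R & ((R & R) -> ~Q)) = ~U = U

U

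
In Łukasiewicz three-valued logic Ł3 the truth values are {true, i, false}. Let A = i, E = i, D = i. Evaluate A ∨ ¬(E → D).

i

E → D = i → i = true
¬(E → D) = ¬true = false
A ∨ ¬(E → D) = i ∨ false = i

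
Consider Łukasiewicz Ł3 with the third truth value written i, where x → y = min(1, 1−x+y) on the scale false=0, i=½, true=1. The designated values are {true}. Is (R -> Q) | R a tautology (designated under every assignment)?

Countermodel: R=i, Q=false gives i, which is not designated.

No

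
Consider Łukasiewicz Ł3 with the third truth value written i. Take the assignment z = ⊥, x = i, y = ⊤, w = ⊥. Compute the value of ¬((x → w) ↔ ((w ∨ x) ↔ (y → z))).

⊥

x → w = i → ⊥ = i
w ∨ x = ⊥ ∨ i = i
y → z = ⊤ → ⊥ = ⊥
(w ∨ x) ↔ (y → z) = i ↔ ⊥ = i
(x → w) ↔ ((w ∨ x) ↔ (y → z)) = i ↔ i = ⊤
¬((x → w) ↔ ((w ∨ x) ↔ (y → z))) = ¬⊤ = ⊥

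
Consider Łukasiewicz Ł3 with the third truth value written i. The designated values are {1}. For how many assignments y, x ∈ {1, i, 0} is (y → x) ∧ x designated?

Designated under: (y=1, x=1); (y=i, x=1); (y=0, x=1).

3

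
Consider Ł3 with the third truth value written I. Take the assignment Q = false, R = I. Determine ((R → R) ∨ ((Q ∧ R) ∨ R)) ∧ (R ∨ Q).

R → R = I → I = true  [min(1, 1−½+½)]
Q ∧ R = false ∧ I = false
(Q ∧ R) ∨ R = false ∨ I = I
(R → R) ∨ ((Q ∧ R) ∨ R) = true ∨ I = true
R ∨ Q = I ∨ false = I
((R → R) ∨ ((Q ∧ R) ∨ R)) ∧ (R ∨ Q) = true ∧ I = I

I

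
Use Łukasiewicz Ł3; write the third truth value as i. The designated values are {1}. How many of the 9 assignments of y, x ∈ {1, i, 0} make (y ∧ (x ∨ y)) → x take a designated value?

6

Of the 9 assignments, 6 give a value in {1}.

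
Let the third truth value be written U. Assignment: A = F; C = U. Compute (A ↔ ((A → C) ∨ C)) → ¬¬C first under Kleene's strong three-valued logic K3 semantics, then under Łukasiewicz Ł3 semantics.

In Kleene's strong three-valued logic K3: A → C = F → U = T  [¬F ∨ U]
(A → C) ∨ C = T ∨ U = T
A ↔ ((A → C) ∨ C) = F ↔ T = F
¬C = ¬U = U
¬¬C = ¬U = U
(A ↔ ((A → C) ∨ C)) → ¬¬C = F → U = T
In Łukasiewicz Ł3: A → C = F → U = T
(A → C) ∨ C = T ∨ U = T
A ↔ ((A → C) ∨ C) = F ↔ T = F
¬C = ¬U = U
¬¬C = ¬U = U
(A ↔ ((A → C) ∨ C)) → ¬¬C = F → U = T

T; T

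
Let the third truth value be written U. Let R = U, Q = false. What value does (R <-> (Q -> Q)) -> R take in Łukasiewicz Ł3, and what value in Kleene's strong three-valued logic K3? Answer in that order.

true; U

In Łukasiewicz Ł3: Q -> Q = false -> false = true
R <-> (Q -> Q) = U <-> true = U  [1 − |½−1|]
(R <-> (Q -> Q)) -> R = U -> U = true
In Kleene's strong three-valued logic K3: Q -> Q = false -> false = true
R <-> (Q -> Q) = U <-> true = U
(R <-> (Q -> Q)) -> R = U -> U = U  [~U | U]
They differ because Łukasiewicz Ł3 and Kleene's strong three-valued logic K3 treat U differently under implication.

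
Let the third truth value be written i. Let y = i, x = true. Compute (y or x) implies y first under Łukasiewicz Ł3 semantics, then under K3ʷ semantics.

i; i

In Łukasiewicz Ł3: y or x = i or true = true
(y or x) implies y = true implies i = i
In K3ʷ: y or x = i or true = i
(y or x) implies y = i implies i = i  [any arg is the third value ⇒ result is the third value]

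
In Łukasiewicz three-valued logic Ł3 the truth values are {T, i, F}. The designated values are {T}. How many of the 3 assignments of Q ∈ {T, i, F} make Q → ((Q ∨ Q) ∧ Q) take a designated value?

3

Q=T: T ✓
Q=i: T ✓
Q=F: T ✓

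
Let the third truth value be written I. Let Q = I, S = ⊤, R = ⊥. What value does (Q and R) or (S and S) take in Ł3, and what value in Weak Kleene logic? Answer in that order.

⊤; I

In Ł3: Q and R = I and ⊥ = ⊥
S and S = ⊤ and ⊤ = ⊤
(Q and R) or (S and S) = ⊥ or ⊤ = ⊤
In Weak Kleene logic: Q and R = I and ⊥ = I
S and S = ⊤ and ⊤ = ⊤
(Q and R) or (S and S) = I or ⊤ = I
They differ because Ł3 and Weak Kleene logic treat I differently under the binary connectives.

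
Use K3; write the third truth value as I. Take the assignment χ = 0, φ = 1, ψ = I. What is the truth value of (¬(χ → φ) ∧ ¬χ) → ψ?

χ → φ = 0 → 1 = 1
¬(χ → φ) = ¬1 = 0
¬χ = ¬0 = 1
¬(χ → φ) ∧ ¬χ = 0 ∧ 1 = 0
(¬(χ → φ) ∧ ¬χ) → ψ = 0 → I = 1

1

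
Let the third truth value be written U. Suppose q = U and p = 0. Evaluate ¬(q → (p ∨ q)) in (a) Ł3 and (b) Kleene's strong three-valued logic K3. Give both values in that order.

0; U

In Ł3: p ∨ q = 0 ∨ U = U
q → (p ∨ q) = U → U = 1  [min(1, 1−½+½)]
¬(q → (p ∨ q)) = ¬1 = 0
In Kleene's strong three-valued logic K3: p ∨ q = 0 ∨ U = U
q → (p ∨ q) = U → U = U  [¬U ∨ U]
¬(q → (p ∨ q)) = ¬U = U
They differ because Ł3 and Kleene's strong three-valued logic K3 treat U differently under implication.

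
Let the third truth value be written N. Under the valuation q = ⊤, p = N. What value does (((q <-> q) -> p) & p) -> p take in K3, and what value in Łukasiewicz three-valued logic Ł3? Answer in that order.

N; ⊤

In K3: q <-> q = ⊤ <-> ⊤ = ⊤
(q <-> q) -> p = ⊤ -> N = N  [~⊤ | N]
((q <-> q) -> p) & p = N & N = N
(((q <-> q) -> p) & p) -> p = N -> N = N
In Łukasiewicz three-valued logic Ł3: q <-> q = ⊤ <-> ⊤ = ⊤
(q <-> q) -> p = ⊤ -> N = N  [min(1, 1−1+½)]
((q <-> q) -> p) & p = N & N = N
(((q <-> q) -> p) & p) -> p = N -> N = ⊤
They differ because K3 and Łukasiewicz three-valued logic Ł3 treat N differently under implication.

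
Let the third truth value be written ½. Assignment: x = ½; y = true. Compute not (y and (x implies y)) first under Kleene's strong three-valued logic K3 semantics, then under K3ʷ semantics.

false; ½

In Kleene's strong three-valued logic K3: x implies y = ½ implies true = true
y and (x implies y) = true and true = true
not (y and (x implies y)) = not true = false
In K3ʷ: x implies y = ½ implies true = ½  [any arg is the third value ⇒ result is the third value]
y and (x implies y) = true and ½ = ½
not (y and (x implies y)) = not ½ = ½
They differ because Kleene's strong three-valued logic K3 and K3ʷ treat ½ differently under the binary connectives.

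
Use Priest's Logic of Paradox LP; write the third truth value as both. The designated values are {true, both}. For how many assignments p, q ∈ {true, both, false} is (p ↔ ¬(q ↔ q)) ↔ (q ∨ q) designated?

7

Of the 9 assignments, 7 give a value in {true, both}.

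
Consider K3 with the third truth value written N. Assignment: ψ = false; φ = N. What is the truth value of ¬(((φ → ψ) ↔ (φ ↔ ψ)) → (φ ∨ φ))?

N

φ → ψ = N → false = N  [¬N ∨ false]
φ ↔ ψ = N ↔ false = N
(φ → ψ) ↔ (φ ↔ ψ) = N ↔ N = N
φ ∨ φ = N ∨ N = N
((φ → ψ) ↔ (φ ↔ ψ)) → (φ ∨ φ) = N → N = N
¬(((φ → ψ) ↔ (φ ↔ ψ)) → (φ ∨ φ)) = ¬N = N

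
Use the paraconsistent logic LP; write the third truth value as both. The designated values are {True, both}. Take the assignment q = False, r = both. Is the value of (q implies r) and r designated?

q implies r = False implies both = True  [not False or both]
(q implies r) and r = True and both = both
both ∈ {True, both}.

Yes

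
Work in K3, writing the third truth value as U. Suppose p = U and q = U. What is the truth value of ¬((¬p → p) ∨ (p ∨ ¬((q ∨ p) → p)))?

¬p = ¬U = U
¬p → p = U → U = U
q ∨ p = U ∨ U = U
(q ∨ p) → p = U → U = U
¬((q ∨ p) → p) = ¬U = U
p ∨ ¬((q ∨ p) → p) = U ∨ U = U
(¬p → p) ∨ (p ∨ ¬((q ∨ p) → p)) = U ∨ U = U
¬((¬p → p) ∨ (p ∨ ¬((q ∨ p) → p))) = ¬U = U

U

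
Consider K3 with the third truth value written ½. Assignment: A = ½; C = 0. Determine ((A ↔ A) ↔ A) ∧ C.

0

A ↔ A = ½ ↔ ½ = ½
(A ↔ A) ↔ A = ½ ↔ ½ = ½
((A ↔ A) ↔ A) ∧ C = ½ ∧ 0 = 0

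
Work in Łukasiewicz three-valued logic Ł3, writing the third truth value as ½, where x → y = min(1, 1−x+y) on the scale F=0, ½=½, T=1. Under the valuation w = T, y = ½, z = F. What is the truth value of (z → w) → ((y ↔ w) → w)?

z → w = F → T = T
y ↔ w = ½ ↔ T = ½
(y ↔ w) → w = ½ → T = T
(z → w) → ((y ↔ w) → w) = T → T = T

T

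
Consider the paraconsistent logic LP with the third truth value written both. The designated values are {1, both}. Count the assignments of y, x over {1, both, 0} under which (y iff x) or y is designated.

8

Of the 9 assignments, 8 give a value in {1, both}.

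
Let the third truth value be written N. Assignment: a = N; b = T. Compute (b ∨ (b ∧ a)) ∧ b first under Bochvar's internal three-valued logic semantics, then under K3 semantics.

In Bochvar's internal three-valued logic: b ∧ a = T ∧ N = N
b ∨ (b ∧ a) = T ∨ N = N
(b ∨ (b ∧ a)) ∧ b = N ∧ T = N
In K3: b ∧ a = T ∧ N = N
b ∨ (b ∧ a) = T ∨ N = T
(b ∨ (b ∧ a)) ∧ b = T ∧ T = T
They differ because Bochvar's internal three-valued logic and K3 treat N differently under the binary connectives.

N; T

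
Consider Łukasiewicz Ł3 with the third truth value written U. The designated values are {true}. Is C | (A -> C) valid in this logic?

Countermodel: C=U, A=true gives U, which is not designated.

No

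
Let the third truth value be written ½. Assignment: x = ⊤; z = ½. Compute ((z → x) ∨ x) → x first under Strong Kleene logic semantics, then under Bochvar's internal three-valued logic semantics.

⊤; ½

In Strong Kleene logic: z → x = ½ → ⊤ = ⊤  [¬½ ∨ ⊤]
(z → x) ∨ x = ⊤ ∨ ⊤ = ⊤
((z → x) ∨ x) → x = ⊤ → ⊤ = ⊤
In Bochvar's internal three-valued logic: z → x = ½ → ⊤ = ½  [any arg is the third value ⇒ result is the third value]
(z → x) ∨ x = ½ ∨ ⊤ = ½
((z → x) ∨ x) → x = ½ → ⊤ = ½
They differ because Strong Kleene logic and Bochvar's internal three-valued logic treat ½ differently under the binary connectives.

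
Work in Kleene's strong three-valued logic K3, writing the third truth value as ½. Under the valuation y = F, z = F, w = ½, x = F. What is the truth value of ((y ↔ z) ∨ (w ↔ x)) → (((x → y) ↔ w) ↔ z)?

y ↔ z = F ↔ F = T
w ↔ x = ½ ↔ F = ½
(y ↔ z) ∨ (w ↔ x) = T ∨ ½ = T
x → y = F → F = T
(x → y) ↔ w = T ↔ ½ = ½
((x → y) ↔ w) ↔ z = ½ ↔ F = ½
((y ↔ z) ∨ (w ↔ x)) → (((x → y) ↔ w) ↔ z) = T → ½ = ½  [¬T ∨ ½]

½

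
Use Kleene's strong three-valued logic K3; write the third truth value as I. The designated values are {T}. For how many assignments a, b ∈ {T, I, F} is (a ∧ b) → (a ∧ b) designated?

6

Of the 9 assignments, 6 give a value in {T}.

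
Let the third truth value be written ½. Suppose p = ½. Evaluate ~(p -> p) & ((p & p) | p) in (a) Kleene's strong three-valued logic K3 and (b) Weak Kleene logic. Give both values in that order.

½; ½

In Kleene's strong three-valued logic K3: p -> p = ½ -> ½ = ½  [~½ | ½]
~(p -> p) = ~½ = ½
p & p = ½ & ½ = ½
(p & p) | p = ½ | ½ = ½
~(p -> p) & ((p & p) | p) = ½ & ½ = ½
In Weak Kleene logic: p -> p = ½ -> ½ = ½  [any arg is the third value ⇒ result is the third value]
~(p -> p) = ~½ = ½
p & p = ½ & ½ = ½
(p & p) | p = ½ | ½ = ½
~(p -> p) & ((p & p) | p) = ½ & ½ = ½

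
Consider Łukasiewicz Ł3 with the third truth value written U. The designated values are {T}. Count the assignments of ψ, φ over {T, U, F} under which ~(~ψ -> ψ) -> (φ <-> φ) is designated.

9

Of the 9 assignments, 9 give a value in {T}.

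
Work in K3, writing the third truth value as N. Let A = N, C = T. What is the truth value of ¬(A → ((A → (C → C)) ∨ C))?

C → C = T → T = T
A → (C → C) = N → T = T  [¬N ∨ T]
(A → (C → C)) ∨ C = T ∨ T = T
A → ((A → (C → C)) ∨ C) = N → T = T
¬(A → ((A → (C → C)) ∨ C)) = ¬T = F

F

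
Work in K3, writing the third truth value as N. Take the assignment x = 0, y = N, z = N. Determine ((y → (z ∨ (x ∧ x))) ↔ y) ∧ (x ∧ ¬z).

0

x ∧ x = 0 ∧ 0 = 0
z ∨ (x ∧ x) = N ∨ 0 = N
y → (z ∨ (x ∧ x)) = N → N = N
(y → (z ∨ (x ∧ x))) ↔ y = N ↔ N = N
¬z = ¬N = N
x ∧ ¬z = 0 ∧ N = 0
((y → (z ∨ (x ∧ x))) ↔ y) ∧ (x ∧ ¬z) = N ∧ 0 = 0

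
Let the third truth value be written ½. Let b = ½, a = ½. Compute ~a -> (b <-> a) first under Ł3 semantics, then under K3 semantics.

In Ł3: ~a = ~½ = ½
b <-> a = ½ <-> ½ = 1  [1 − |½−½|]
~a -> (b <-> a) = ½ -> 1 = 1
In K3: ~a = ~½ = ½
b <-> a = ½ <-> ½ = ½
~a -> (b <-> a) = ½ -> ½ = ½  [~½ | ½]
They differ because Ł3 and K3 treat ½ differently under implication.

1; ½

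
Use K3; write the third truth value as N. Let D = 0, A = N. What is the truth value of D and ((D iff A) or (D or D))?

D iff A = 0 iff N = N
D or D = 0 or 0 = 0
(D iff A) or (D or D) = N or 0 = N
D and ((D iff A) or (D or D)) = 0 and N = 0

0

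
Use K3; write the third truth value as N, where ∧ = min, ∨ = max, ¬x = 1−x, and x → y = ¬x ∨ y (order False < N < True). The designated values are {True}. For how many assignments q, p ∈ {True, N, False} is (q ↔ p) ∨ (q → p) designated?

5

Of the 9 assignments, 5 give a value in {True}.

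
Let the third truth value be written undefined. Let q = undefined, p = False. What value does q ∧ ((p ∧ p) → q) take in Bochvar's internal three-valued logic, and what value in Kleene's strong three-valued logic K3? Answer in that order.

undefined; undefined

In Bochvar's internal three-valued logic: p ∧ p = False ∧ False = False
(p ∧ p) → q = False → undefined = undefined  [any arg is the third value ⇒ result is the third value]
q ∧ ((p ∧ p) → q) = undefined ∧ undefined = undefined
In Kleene's strong three-valued logic K3: p ∧ p = False ∧ False = False
(p ∧ p) → q = False → undefined = True  [¬False ∨ undefined]
q ∧ ((p ∧ p) → q) = undefined ∧ True = undefined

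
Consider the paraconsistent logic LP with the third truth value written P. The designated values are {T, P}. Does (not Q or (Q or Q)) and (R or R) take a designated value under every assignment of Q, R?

Countermodel: Q=T, R=F gives F, which is not designated.

No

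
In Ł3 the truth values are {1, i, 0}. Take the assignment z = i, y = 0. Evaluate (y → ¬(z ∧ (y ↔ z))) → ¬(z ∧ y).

y ↔ z = 0 ↔ i = i  [1 − |0−½|]
z ∧ (y ↔ z) = i ∧ i = i
¬(z ∧ (y ↔ z)) = ¬i = i
y → ¬(z ∧ (y ↔ z)) = 0 → i = 1
z ∧ y = i ∧ 0 = 0
¬(z ∧ y) = ¬0 = 1
(y → ¬(z ∧ (y ↔ z))) → ¬(z ∧ y) = 1 → 1 = 1

1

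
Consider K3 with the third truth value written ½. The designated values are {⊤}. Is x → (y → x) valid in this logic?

No

Countermodel: x=½, y=⊤ gives ½, which is not designated.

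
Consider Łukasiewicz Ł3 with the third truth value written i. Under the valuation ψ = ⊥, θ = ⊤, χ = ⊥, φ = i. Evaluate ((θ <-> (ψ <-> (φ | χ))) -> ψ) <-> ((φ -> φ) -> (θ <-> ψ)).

φ | χ = i | ⊥ = i
ψ <-> (φ | χ) = ⊥ <-> i = i  [1 − |0−½|]
θ <-> (ψ <-> (φ | χ)) = ⊤ <-> i = i
(θ <-> (ψ <-> (φ | χ))) -> ψ = i -> ⊥ = i
φ -> φ = i -> i = ⊤
θ <-> ψ = ⊤ <-> ⊥ = ⊥
(φ -> φ) -> (θ <-> ψ) = ⊤ -> ⊥ = ⊥
((θ <-> (ψ <-> (φ | χ))) -> ψ) <-> ((φ -> φ) -> (θ <-> ψ)) = i <-> ⊥ = i

i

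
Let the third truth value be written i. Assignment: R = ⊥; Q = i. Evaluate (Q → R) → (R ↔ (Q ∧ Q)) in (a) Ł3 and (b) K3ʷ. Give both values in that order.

In Ł3: Q → R = i → ⊥ = i
Q ∧ Q = i ∧ i = i
R ↔ (Q ∧ Q) = ⊥ ↔ i = i
(Q → R) → (R ↔ (Q ∧ Q)) = i → i = ⊤
In K3ʷ: Q → R = i → ⊥ = i  [any arg is the third value ⇒ result is the third value]
Q ∧ Q = i ∧ i = i
R ↔ (Q ∧ Q) = ⊥ ↔ i = i
(Q → R) → (R ↔ (Q ∧ Q)) = i → i = i
They differ because Ł3 and K3ʷ treat i differently under the binary connectives.

⊤; i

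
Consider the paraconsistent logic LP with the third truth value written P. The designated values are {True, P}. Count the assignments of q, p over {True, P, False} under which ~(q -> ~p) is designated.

Designated under: (q=True, p=True); (q=True, p=P); (q=P, p=True); (q=P, p=P).

4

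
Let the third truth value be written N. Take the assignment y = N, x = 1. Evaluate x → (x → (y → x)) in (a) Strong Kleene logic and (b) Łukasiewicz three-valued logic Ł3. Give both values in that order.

1; 1

In Strong Kleene logic: y → x = N → 1 = 1
x → (y → x) = 1 → 1 = 1
x → (x → (y → x)) = 1 → 1 = 1
In Łukasiewicz three-valued logic Ł3: y → x = N → 1 = 1
x → (y → x) = 1 → 1 = 1
x → (x → (y → x)) = 1 → 1 = 1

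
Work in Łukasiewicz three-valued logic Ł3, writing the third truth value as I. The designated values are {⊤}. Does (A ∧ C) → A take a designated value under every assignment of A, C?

Yes

Every assignment of A, C over {⊤, I, ⊥} gives a value in {⊤}.
In particular, with A=I, C=I: (A ∧ C) → A = ⊤.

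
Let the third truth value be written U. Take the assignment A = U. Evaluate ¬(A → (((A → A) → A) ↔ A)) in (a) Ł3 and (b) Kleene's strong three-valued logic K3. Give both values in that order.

0; U

In Ł3: A → A = U → U = 1
(A → A) → A = 1 → U = U
((A → A) → A) ↔ A = U ↔ U = 1
A → (((A → A) → A) ↔ A) = U → 1 = 1
¬(A → (((A → A) → A) ↔ A)) = ¬1 = 0
In Kleene's strong three-valued logic K3: A → A = U → U = U  [¬U ∨ U]
(A → A) → A = U → U = U
((A → A) → A) ↔ A = U ↔ U = U
A → (((A → A) → A) ↔ A) = U → U = U
¬(A → (((A → A) → A) ↔ A)) = ¬U = U
They differ because Ł3 and Kleene's strong three-valued logic K3 treat U differently under implication.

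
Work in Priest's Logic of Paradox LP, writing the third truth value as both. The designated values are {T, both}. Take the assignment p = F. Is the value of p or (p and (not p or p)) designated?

not p = not F = T
not p or p = T or F = T
p and (not p or p) = F and T = F
p or (p and (not p or p)) = F or F = F
F ∉ {T, both}.

No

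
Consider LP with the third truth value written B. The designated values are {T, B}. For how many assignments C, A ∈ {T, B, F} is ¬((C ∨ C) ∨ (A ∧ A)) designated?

4

Designated under: (C=B, A=B); (C=B, A=F); (C=F, A=B); (C=F, A=F).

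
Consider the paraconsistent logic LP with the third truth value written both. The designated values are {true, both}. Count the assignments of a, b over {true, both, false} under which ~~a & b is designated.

Designated under: (a=true, b=true); (a=true, b=both); (a=both, b=true); (a=both, b=both).

4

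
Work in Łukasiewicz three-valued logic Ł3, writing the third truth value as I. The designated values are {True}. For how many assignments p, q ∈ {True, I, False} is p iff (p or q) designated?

6

Of the 9 assignments, 6 give a value in {True}.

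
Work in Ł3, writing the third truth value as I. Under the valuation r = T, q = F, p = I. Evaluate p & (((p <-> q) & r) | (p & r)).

p <-> q = I <-> F = I  [1 − |½−0|]
(p <-> q) & r = I & T = I
p & r = I & T = I
((p <-> q) & r) | (p & r) = I | I = I
p & (((p <-> q) & r) | (p & r)) = I & I = I

I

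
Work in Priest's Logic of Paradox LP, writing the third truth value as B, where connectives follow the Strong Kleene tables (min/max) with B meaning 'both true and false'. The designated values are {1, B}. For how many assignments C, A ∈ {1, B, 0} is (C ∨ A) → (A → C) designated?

Of the 9 assignments, 8 give a value in {1, B}.

8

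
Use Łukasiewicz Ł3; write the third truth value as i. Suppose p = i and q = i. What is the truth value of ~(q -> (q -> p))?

F

q -> p = i -> i = T  [min(1, 1−½+½)]
q -> (q -> p) = i -> T = T
~(q -> (q -> p)) = ~T = F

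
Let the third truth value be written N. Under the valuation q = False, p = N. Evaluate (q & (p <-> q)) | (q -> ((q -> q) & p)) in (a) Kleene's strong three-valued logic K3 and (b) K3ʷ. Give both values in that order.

True; N

In Kleene's strong three-valued logic K3: p <-> q = N <-> False = N
q & (p <-> q) = False & N = False
q -> q = False -> False = True
(q -> q) & p = True & N = N
q -> ((q -> q) & p) = False -> N = True
(q & (p <-> q)) | (q -> ((q -> q) & p)) = False | True = True
In K3ʷ: p <-> q = N <-> False = N
q & (p <-> q) = False & N = N
q -> q = False -> False = True
(q -> q) & p = True & N = N
q -> ((q -> q) & p) = False -> N = N  [any arg is the third value ⇒ result is the third value]
(q & (p <-> q)) | (q -> ((q -> q) & p)) = N | N = N
They differ because Kleene's strong three-valued logic K3 and K3ʷ treat N differently under the binary connectives.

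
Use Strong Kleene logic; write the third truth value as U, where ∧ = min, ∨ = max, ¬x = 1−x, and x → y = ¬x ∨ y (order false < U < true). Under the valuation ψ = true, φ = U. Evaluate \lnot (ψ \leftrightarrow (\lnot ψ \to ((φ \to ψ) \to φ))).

\lnot ψ = \lnot true = false
φ \to ψ = U \to true = true
(φ \to ψ) \to φ = true \to U = U
\lnot ψ \to ((φ \to ψ) \to φ) = false \to U = true
ψ \leftrightarrow (\lnot ψ \to ((φ \to ψ) \to φ)) = true \leftrightarrow true = true
\lnot (ψ \leftrightarrow (\lnot ψ \to ((φ \to ψ) \to φ))) = \lnot true = false

false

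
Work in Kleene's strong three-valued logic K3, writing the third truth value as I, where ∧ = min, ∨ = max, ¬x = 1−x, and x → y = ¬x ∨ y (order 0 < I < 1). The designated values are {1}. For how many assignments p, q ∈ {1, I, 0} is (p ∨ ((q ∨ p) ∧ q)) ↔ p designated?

Designated under: (p=1, q=1); (p=1, q=I); (p=1, q=0); (p=0, q=0).

4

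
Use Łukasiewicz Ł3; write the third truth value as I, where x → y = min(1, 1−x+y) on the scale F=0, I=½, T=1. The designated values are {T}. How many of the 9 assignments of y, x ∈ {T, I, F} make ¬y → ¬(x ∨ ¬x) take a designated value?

4

Designated under: (y=T, x=T); (y=T, x=I); (y=T, x=F); (y=I, x=I).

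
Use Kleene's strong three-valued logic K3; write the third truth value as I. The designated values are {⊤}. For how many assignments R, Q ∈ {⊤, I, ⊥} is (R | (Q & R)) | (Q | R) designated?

5

Of the 9 assignments, 5 give a value in {⊤}.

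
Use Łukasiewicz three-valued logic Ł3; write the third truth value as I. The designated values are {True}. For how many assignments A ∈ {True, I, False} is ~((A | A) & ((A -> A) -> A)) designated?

A=True: False ·
A=I: I ·
A=False: True ✓

1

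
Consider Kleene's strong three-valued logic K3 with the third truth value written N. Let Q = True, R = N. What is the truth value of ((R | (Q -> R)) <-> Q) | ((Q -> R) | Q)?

Q -> R = True -> N = N
R | (Q -> R) = N | N = N
(R | (Q -> R)) <-> Q = N <-> True = N
Q -> R = True -> N = N
(Q -> R) | Q = N | True = True
((R | (Q -> R)) <-> Q) | ((Q -> R) | Q) = N | True = True

True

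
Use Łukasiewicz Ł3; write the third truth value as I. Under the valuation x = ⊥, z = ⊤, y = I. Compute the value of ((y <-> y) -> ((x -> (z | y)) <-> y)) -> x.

y <-> y = I <-> I = ⊤
z | y = ⊤ | I = ⊤
x -> (z | y) = ⊥ -> ⊤ = ⊤
(x -> (z | y)) <-> y = ⊤ <-> I = I
(y <-> y) -> ((x -> (z | y)) <-> y) = ⊤ -> I = I
((y <-> y) -> ((x -> (z | y)) <-> y)) -> x = I -> ⊥ = I

I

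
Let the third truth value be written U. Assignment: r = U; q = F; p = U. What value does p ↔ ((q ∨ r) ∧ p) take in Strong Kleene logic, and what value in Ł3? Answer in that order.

In Strong Kleene logic: q ∨ r = F ∨ U = U
(q ∨ r) ∧ p = U ∧ U = U
p ↔ ((q ∨ r) ∧ p) = U ↔ U = U
In Ł3: q ∨ r = F ∨ U = U
(q ∨ r) ∧ p = U ∧ U = U
p ↔ ((q ∨ r) ∧ p) = U ↔ U = T  [1 − |½−½|]
They differ because Strong Kleene logic and Ł3 treat U differently under implication.

U; T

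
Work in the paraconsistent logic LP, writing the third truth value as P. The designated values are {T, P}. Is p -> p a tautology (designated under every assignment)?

Yes

Every assignment of p over {T, P, F} gives a value in {T, P}.
In particular, with p=P: p -> p = P.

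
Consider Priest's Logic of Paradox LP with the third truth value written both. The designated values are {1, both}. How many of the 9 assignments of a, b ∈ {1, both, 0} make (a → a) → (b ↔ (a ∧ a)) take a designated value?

Of the 9 assignments, 7 give a value in {1, both}.

7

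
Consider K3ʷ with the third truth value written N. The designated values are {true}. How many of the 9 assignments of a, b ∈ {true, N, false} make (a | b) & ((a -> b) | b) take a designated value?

Designated under: (a=true, b=true); (a=false, b=true).

2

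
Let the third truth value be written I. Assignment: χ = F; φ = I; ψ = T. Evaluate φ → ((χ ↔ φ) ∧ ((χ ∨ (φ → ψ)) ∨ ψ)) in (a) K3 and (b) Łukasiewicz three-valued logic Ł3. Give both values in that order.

In K3: χ ↔ φ = F ↔ I = I
φ → ψ = I → T = T
χ ∨ (φ → ψ) = F ∨ T = T
(χ ∨ (φ → ψ)) ∨ ψ = T ∨ T = T
(χ ↔ φ) ∧ ((χ ∨ (φ → ψ)) ∨ ψ) = I ∧ T = I
φ → ((χ ↔ φ) ∧ ((χ ∨ (φ → ψ)) ∨ ψ)) = I → I = I
In Łukasiewicz three-valued logic Ł3: χ ↔ φ = F ↔ I = I  [1 − |0−½|]
φ → ψ = I → T = T
χ ∨ (φ → ψ) = F ∨ T = T
(χ ∨ (φ → ψ)) ∨ ψ = T ∨ T = T
(χ ↔ φ) ∧ ((χ ∨ (φ → ψ)) ∨ ψ) = I ∧ T = I
φ → ((χ ↔ φ) ∧ ((χ ∨ (φ → ψ)) ∨ ψ)) = I → I = T
They differ because K3 and Łukasiewicz three-valued logic Ł3 treat I differently under implication.

I; T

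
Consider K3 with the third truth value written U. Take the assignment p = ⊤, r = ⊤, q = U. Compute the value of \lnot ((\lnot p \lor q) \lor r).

⊥

\lnot p = \lnot ⊤ = ⊥
\lnot p \lor q = ⊥ \lor U = U
(\lnot p \lor q) \lor r = U \lor ⊤ = ⊤
\lnot ((\lnot p \lor q) \lor r) = \lnot ⊤ = ⊥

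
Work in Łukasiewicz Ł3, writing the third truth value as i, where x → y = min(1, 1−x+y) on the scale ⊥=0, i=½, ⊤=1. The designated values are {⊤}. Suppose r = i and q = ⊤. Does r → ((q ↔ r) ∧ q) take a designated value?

q ↔ r = ⊤ ↔ i = i
(q ↔ r) ∧ q = i ∧ ⊤ = i
r → ((q ↔ r) ∧ q) = i → i = ⊤
⊤ ∈ {⊤}.

Yes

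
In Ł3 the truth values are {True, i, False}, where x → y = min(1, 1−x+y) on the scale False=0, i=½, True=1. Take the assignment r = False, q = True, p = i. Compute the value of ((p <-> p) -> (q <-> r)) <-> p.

p <-> p = i <-> i = True  [1 − |½−½|]
q <-> r = True <-> False = False
(p <-> p) -> (q <-> r) = True -> False = False
((p <-> p) -> (q <-> r)) <-> p = False <-> i = i

i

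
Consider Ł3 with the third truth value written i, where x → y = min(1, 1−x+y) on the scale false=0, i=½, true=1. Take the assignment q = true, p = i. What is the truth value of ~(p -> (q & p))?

false

q & p = true & i = i
p -> (q & p) = i -> i = true  [min(1, 1−½+½)]
~(p -> (q & p)) = ~true = false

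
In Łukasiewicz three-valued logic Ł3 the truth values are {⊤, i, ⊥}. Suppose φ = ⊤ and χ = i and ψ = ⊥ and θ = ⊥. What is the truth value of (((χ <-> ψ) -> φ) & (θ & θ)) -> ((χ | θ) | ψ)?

χ <-> ψ = i <-> ⊥ = i  [1 − |½−0|]
(χ <-> ψ) -> φ = i -> ⊤ = ⊤
θ & θ = ⊥ & ⊥ = ⊥
((χ <-> ψ) -> φ) & (θ & θ) = ⊤ & ⊥ = ⊥
χ | θ = i | ⊥ = i
(χ | θ) | ψ = i | ⊥ = i
(((χ <-> ψ) -> φ) & (θ & θ)) -> ((χ | θ) | ψ) = ⊥ -> i = ⊤

⊤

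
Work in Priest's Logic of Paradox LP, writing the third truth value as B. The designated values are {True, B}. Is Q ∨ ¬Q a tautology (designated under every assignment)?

Yes

Every assignment of Q over {True, B, False} gives a value in {True, B}.
In particular, with Q=B: Q ∨ ¬Q = B.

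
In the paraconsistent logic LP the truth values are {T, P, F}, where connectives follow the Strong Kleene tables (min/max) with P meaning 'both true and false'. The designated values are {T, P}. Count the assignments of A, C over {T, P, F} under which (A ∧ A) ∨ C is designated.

Of the 9 assignments, 8 give a value in {T, P}.

8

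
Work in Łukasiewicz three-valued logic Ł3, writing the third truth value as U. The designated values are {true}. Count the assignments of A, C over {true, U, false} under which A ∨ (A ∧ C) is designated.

Designated under: (A=true, C=true); (A=true, C=U); (A=true, C=false).

3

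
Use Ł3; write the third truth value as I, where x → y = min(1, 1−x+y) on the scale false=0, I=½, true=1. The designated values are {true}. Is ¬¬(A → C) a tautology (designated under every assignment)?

Countermodel: A=true, C=I gives I, which is not designated.

No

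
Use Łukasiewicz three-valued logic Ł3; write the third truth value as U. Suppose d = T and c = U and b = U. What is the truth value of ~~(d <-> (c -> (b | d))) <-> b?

b | d = U | T = T
c -> (b | d) = U -> T = T  [min(1, 1−½+1)]
d <-> (c -> (b | d)) = T <-> T = T
~(d <-> (c -> (b | d))) = ~T = F
~~(d <-> (c -> (b | d))) = ~F = T
~~(d <-> (c -> (b | d))) <-> b = T <-> U = U

U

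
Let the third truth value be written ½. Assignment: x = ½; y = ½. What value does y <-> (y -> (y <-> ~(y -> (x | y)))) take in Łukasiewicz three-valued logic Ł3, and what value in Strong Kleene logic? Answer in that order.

½; ½

In Łukasiewicz three-valued logic Ł3: x | y = ½ | ½ = ½
y -> (x | y) = ½ -> ½ = true  [min(1, 1−½+½)]
~(y -> (x | y)) = ~true = false
y <-> ~(y -> (x | y)) = ½ <-> false = ½
y -> (y <-> ~(y -> (x | y))) = ½ -> ½ = true
y <-> (y -> (y <-> ~(y -> (x | y)))) = ½ <-> true = ½
In Strong Kleene logic: x | y = ½ | ½ = ½
y -> (x | y) = ½ -> ½ = ½  [~½ | ½]
~(y -> (x | y)) = ~½ = ½
y <-> ~(y -> (x | y)) = ½ <-> ½ = ½
y -> (y <-> ~(y -> (x | y))) = ½ -> ½ = ½
y <-> (y -> (y <-> ~(y -> (x | y)))) = ½ <-> ½ = ½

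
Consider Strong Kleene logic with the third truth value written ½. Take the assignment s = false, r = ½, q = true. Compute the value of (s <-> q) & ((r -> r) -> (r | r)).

s <-> q = false <-> true = false
r -> r = ½ -> ½ = ½  [~½ | ½]
r | r = ½ | ½ = ½
(r -> r) -> (r | r) = ½ -> ½ = ½
(s <-> q) & ((r -> r) -> (r | r)) = false & ½ = false

false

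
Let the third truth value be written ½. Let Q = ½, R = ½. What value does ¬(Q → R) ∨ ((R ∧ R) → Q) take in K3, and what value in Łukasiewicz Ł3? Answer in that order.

In K3: Q → R = ½ → ½ = ½  [¬½ ∨ ½]
¬(Q → R) = ¬½ = ½
R ∧ R = ½ ∧ ½ = ½
(R ∧ R) → Q = ½ → ½ = ½
¬(Q → R) ∨ ((R ∧ R) → Q) = ½ ∨ ½ = ½
In Łukasiewicz Ł3: Q → R = ½ → ½ = true  [min(1, 1−½+½)]
¬(Q → R) = ¬true = false
R ∧ R = ½ ∧ ½ = ½
(R ∧ R) → Q = ½ → ½ = true
¬(Q → R) ∨ ((R ∧ R) → Q) = false ∨ true = true
They differ because K3 and Łukasiewicz Ł3 treat ½ differently under implication.

½; true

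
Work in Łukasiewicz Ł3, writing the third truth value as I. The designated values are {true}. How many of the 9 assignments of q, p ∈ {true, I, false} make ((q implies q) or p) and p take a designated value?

3

Designated under: (q=true, p=true); (q=I, p=true); (q=false, p=true).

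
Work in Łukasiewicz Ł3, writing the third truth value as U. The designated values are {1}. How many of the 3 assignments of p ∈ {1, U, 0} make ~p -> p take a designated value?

2

p=1: 1 ✓
p=U: 1 ✓
p=0: 0 ·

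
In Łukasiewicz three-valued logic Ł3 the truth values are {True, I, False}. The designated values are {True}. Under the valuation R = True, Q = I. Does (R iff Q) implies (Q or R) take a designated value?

R iff Q = True iff I = I  [1 − |1−½|]
Q or R = I or True = True
(R iff Q) implies (Q or R) = I implies True = True
True ∈ {True}.

Yes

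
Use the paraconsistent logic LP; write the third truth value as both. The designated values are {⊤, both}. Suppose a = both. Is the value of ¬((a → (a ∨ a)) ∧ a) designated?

Yes

a ∨ a = both ∨ both = both
a → (a ∨ a) = both → both = both  [¬both ∨ both]
(a → (a ∨ a)) ∧ a = both ∧ both = both
¬((a → (a ∨ a)) ∧ a) = ¬both = both
both ∈ {⊤, both}.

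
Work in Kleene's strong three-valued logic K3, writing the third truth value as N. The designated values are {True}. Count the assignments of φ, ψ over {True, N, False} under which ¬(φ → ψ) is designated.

Designated under: (φ=True, ψ=False).

1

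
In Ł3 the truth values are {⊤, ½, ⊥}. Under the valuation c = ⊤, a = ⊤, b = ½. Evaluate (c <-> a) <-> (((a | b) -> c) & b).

c <-> a = ⊤ <-> ⊤ = ⊤
a | b = ⊤ | ½ = ⊤
(a | b) -> c = ⊤ -> ⊤ = ⊤
((a | b) -> c) & b = ⊤ & ½ = ½
(c <-> a) <-> (((a | b) -> c) & b) = ⊤ <-> ½ = ½

½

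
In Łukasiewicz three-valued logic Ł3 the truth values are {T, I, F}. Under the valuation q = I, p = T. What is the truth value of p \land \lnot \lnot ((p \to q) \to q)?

p \to q = T \to I = I  [min(1, 1−1+½)]
(p \to q) \to q = I \to I = T
\lnot ((p \to q) \to q) = \lnot T = F
\lnot \lnot ((p \to q) \to q) = \lnot F = T
p \land \lnot \lnot ((p \to q) \to q) = T \land T = T

T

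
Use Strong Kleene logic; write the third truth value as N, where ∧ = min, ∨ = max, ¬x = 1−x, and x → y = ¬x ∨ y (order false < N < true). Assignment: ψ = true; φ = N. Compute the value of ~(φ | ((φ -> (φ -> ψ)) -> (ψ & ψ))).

false

φ -> ψ = N -> true = true  [~N | true]
φ -> (φ -> ψ) = N -> true = true
ψ & ψ = true & true = true
(φ -> (φ -> ψ)) -> (ψ & ψ) = true -> true = true
φ | ((φ -> (φ -> ψ)) -> (ψ & ψ)) = N | true = true
~(φ | ((φ -> (φ -> ψ)) -> (ψ & ψ))) = ~true = false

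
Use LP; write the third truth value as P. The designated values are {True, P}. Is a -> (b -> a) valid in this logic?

Yes

Every assignment of a, b over {True, P, False} gives a value in {True, P}.
In particular, with a=P, b=P: a -> (b -> a) = P.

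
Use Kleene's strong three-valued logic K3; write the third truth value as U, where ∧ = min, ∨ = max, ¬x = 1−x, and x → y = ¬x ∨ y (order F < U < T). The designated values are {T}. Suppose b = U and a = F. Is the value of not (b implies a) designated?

No

b implies a = U implies F = U  [not U or F]
not (b implies a) = not U = U
U ∉ {T}.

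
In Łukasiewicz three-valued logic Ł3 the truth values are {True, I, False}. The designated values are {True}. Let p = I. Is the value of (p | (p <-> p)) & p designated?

p <-> p = I <-> I = True  [1 − |½−½|]
p | (p <-> p) = I | True = True
(p | (p <-> p)) & p = True & I = I
I ∉ {True}.

No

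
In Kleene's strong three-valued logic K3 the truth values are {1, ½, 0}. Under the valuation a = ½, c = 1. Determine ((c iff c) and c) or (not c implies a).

c iff c = 1 iff 1 = 1
(c iff c) and c = 1 and 1 = 1
not c = not 1 = 0
not c implies a = 0 implies ½ = 1  [not 0 or ½]
((c iff c) and c) or (not c implies a) = 1 or 1 = 1

1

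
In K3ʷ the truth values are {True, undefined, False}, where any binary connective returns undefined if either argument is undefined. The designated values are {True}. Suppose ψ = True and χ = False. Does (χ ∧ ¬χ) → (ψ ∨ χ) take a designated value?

Yes

¬χ = ¬False = True
χ ∧ ¬χ = False ∧ True = False
ψ ∨ χ = True ∨ False = True
(χ ∧ ¬χ) → (ψ ∨ χ) = False → True = True
True ∈ {True}.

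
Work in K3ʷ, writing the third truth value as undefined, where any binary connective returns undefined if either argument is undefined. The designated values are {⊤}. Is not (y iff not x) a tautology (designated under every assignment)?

No

Countermodel: y=⊤, x=undefined gives undefined, which is not designated.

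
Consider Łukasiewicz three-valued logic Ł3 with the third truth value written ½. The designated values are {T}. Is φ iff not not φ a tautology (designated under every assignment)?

Yes

Every assignment of φ over {T, ½, F} gives a value in {T}.
In particular, with φ=½: φ iff not not φ = T.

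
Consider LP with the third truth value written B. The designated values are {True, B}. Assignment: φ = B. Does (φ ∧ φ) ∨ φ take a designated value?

φ ∧ φ = B ∧ B = B
(φ ∧ φ) ∨ φ = B ∨ B = B
B ∈ {True, B}.

Yes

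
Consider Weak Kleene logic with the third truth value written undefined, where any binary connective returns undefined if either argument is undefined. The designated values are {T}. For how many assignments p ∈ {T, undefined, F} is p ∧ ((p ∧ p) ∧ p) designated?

p=T: T ✓
p=undefined: undefined ·
p=F: F ·

1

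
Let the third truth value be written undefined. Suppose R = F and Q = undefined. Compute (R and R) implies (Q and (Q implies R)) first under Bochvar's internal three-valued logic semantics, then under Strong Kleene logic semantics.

undefined; T

In Bochvar's internal three-valued logic: R and R = F and F = F
Q implies R = undefined implies F = undefined
Q and (Q implies R) = undefined and undefined = undefined
(R and R) implies (Q and (Q implies R)) = F implies undefined = undefined
In Strong Kleene logic: R and R = F and F = F
Q implies R = undefined implies F = undefined  [not undefined or F]
Q and (Q implies R) = undefined and undefined = undefined
(R and R) implies (Q and (Q implies R)) = F implies undefined = T
They differ because Bochvar's internal three-valued logic and Strong Kleene logic treat undefined differently under the binary connectives.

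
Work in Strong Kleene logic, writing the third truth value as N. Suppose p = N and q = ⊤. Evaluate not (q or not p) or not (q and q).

⊥

not p = not N = N
q or not p = ⊤ or N = ⊤
not (q or not p) = not ⊤ = ⊥
q and q = ⊤ and ⊤ = ⊤
not (q and q) = not ⊤ = ⊥
not (q or not p) or not (q and q) = ⊥ or ⊥ = ⊥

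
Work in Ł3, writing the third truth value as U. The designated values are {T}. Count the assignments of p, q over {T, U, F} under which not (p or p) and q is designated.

Designated under: (p=F, q=T).

1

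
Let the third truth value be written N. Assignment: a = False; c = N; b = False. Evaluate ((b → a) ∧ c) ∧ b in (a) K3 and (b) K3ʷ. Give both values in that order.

In K3: b → a = False → False = True
(b → a) ∧ c = True ∧ N = N
((b → a) ∧ c) ∧ b = N ∧ False = False
In K3ʷ: b → a = False → False = True
(b → a) ∧ c = True ∧ N = N
((b → a) ∧ c) ∧ b = N ∧ False = N
They differ because K3 and K3ʷ treat N differently under the binary connectives.

False; N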